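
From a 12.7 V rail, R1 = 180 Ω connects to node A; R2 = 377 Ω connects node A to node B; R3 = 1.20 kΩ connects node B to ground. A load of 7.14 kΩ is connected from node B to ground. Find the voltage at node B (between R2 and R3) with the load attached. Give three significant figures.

At node B, R3 is in parallel with the load: R3‖R_L = 1027 Ω.
Below node A the resistance is R2 + (R3‖R_L) = 1404 Ω, so V_A = 12.7 × 1404/1584 = 11.26 V.
Then V_B = V_A × (R3‖R_L)/(R2 + R3‖R_L) = 11.26 × 1027/1404 = 8.24 V.

V ≈ 8.24 V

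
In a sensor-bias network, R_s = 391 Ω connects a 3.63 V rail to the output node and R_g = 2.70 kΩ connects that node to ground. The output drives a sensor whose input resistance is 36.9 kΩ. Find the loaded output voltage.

The load sits in parallel with R_g: R_g‖R_L = (2700 × 36900) / (2700 + 36900) = 2516 Ω.
V_out = 3.63 × 2516 / (391 + 2516) = 3.63 × 2516/2907 = 3.14 V.

V_out ≈ 3.14 V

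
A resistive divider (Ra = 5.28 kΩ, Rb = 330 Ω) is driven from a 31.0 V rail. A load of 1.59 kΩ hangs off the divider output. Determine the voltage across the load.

V_out ≈ 1.53 V

The load sits in parallel with Rb: Rb‖R_L = (330 × 1590) / (330 + 1590) = 273.3 Ω.
V_out = 31.0 × 273.3 / (5280 + 273.3) = 31.0 × 273.3/5553 = 1.53 V.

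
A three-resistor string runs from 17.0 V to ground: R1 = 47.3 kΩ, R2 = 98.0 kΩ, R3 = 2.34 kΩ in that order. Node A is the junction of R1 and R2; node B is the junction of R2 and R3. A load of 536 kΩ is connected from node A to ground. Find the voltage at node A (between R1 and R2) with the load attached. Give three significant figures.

V ≈ 10.9 V

Below node A the series string R2+R3 = 100.3 kΩ sits in parallel with the 536 kΩ load: 84.52 kΩ.
V_A = 17.0 × 84.52/(47.3 + 84.52) = 10.9 V.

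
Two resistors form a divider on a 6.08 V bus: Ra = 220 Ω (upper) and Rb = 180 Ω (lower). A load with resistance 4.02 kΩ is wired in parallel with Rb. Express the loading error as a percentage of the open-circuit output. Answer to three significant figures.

2.40 %

The divider's output (Thévenin) resistance is Ra‖Rb = 99.00 Ω.
Fractional drop under load = R_th/(R_th + R_L) = 99.00 / (99.00 + 4020) = 0.02403.
So the output falls by 2.40 %.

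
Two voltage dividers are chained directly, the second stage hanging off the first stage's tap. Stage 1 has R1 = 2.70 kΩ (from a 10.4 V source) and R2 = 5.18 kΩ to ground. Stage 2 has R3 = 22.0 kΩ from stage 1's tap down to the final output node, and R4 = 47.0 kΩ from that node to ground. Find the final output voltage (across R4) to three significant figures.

Stage 2 presents R3+R4 = 69.00 kΩ as a load on stage 1's tap.
Stage 1's lower leg becomes R2‖(R3+R4) = 4.818 kΩ, so V_mid = 10.4 × 4.818/7.518 = 6.665 V.
Stage 2 is itself unloaded: V_out = V_mid × R4/(R3+R4) = 6.665 × 47.0/69.00 = 4.54 V.

V_out ≈ 4.54 V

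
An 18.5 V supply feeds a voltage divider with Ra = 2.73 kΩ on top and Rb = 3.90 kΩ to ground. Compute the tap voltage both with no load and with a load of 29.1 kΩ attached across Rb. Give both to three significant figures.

Unloaded: 10.9 V; loaded: 10.3 V

Open-circuit: V = 18.5 × 3.90/(2.73 + 3.90) = 10.9 V.
With the load, Rb becomes Rb‖R_L = 3.439 kΩ, so V = 18.5 × 3.439/6.169 = 10.3 V.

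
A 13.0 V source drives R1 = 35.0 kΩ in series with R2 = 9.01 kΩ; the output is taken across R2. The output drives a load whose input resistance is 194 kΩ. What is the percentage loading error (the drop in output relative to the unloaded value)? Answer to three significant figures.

3.56 %

The divider's output (Thévenin) resistance is R1‖R2 = 7.165 kΩ.
Fractional drop under load = R_th/(R_th + R_L) = 7.165 / (7.165 + 194) = 0.03562.
So the output falls by 3.56 %.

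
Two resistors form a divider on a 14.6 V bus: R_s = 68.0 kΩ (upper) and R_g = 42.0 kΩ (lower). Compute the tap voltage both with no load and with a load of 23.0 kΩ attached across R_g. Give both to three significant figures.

Unloaded: 5.57 V; loaded: 2.62 V

Open-circuit: V = 14.6 × 42.0/(68.0 + 42.0) = 5.57 V.
With the load, R_g becomes R_g‖R_L = 14.86 kΩ, so V = 14.6 × 14.86/82.86 = 2.62 V.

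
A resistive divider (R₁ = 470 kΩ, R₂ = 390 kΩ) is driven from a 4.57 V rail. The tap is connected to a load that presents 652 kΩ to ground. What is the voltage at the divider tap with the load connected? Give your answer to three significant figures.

V_out ≈ 1.56 V

The load sits in parallel with R₂: R₂‖R_L = (390 × 652) / (390 + 652) = 244.0 kΩ.
V_out = 4.57 × 244.0 / (470 + 244.0) = 4.57 × 244.0/714.0 = 1.56 V.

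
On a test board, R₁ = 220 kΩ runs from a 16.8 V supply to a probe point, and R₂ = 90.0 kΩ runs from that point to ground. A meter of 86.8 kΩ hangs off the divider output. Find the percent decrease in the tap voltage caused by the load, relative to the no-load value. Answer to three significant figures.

42.4 %

Unloaded V = 16.8 × 90.0/310.0 = 4.877 V.
Loaded: R₂‖R_L = 44.19 kΩ, giving V = 16.8 × 44.19/264.2 = 2.810 V.
Drop = (4.877 − 2.810) / 4.877 = 42.4 %.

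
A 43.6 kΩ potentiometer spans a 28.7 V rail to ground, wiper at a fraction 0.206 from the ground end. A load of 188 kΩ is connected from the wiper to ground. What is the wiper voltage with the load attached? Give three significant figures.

V ≈ 5.70 V

The wiper splits the pot into (1−α)R = 34.62 kΩ above and αR = 8.982 kΩ below.
Lower section ‖ load = 8.572 kΩ.
V_wiper = 28.7 × 8.572/(34.62 + 8.572) = 5.70 V.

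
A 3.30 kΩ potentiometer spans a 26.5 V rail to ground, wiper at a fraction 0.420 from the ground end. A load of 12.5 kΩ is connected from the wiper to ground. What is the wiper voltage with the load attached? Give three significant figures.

The wiper splits the pot into (1−α)R = 1.914 kΩ above and αR = 1.386 kΩ below.
Lower section ‖ load = 1.248 kΩ.
V_wiper = 26.5 × 1.248/(1.914 + 1.248) = 10.5 V.

V ≈ 10.5 V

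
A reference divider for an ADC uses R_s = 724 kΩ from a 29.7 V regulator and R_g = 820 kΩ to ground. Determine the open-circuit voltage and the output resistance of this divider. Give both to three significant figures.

V_th = 15.8 V, R_th = 385 kΩ

V_th is the open-circuit tap voltage: 29.7 × 820/(724 + 820) = 15.8 V.
With the supply zeroed, R_s and R_g appear in parallel from the tap: R_th = R_s‖R_g = (724 × 820)/1544 = 385 kΩ.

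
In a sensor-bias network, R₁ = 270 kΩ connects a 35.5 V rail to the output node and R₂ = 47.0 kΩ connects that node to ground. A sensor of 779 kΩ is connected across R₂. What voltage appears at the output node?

V_out ≈ 5.01 V

The load sits in parallel with R₂: R₂‖R_L = (47.0 × 779) / (47.0 + 779) = 44.33 kΩ.
V_out = 35.5 × 44.33 / (270 + 44.33) = 35.5 × 44.33/314.3 = 5.01 V.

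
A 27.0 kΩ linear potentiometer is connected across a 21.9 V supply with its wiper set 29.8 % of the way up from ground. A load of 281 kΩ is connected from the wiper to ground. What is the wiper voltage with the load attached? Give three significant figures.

V ≈ 6.40 V

The wiper splits the pot into (1−α)R = 18.95 kΩ above and αR = 8.046 kΩ below.
Lower section ‖ load = 7.822 kΩ.
V_wiper = 21.9 × 7.822/(18.95 + 7.822) = 6.40 V.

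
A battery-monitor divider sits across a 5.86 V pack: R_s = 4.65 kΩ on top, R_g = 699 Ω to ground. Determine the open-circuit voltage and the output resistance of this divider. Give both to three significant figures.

V_th = 0.766 V, R_th = 608 Ω

V_th is the open-circuit tap voltage: 5.86 × 699/(4650 + 699) = 0.766 V.
With the supply zeroed, R_s and R_g appear in parallel from the tap: R_th = R_s‖R_g = (4650 × 699)/5349 = 608 Ω.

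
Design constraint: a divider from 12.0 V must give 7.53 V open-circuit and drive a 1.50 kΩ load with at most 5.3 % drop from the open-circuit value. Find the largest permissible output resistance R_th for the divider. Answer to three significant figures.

R_th ≤ 83.9 Ω

Loading drop = R_th/(R_th + R_L) ≤ 0.0530, so R_th ≤ R_L · ε/(1−ε) = 1.50 kΩ × 0.0530/0.9470 = 83.9 Ω.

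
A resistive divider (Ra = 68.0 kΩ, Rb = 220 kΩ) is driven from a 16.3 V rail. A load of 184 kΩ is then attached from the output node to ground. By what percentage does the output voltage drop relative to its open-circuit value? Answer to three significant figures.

Unloaded V = 16.3 × 220/288.0 = 12.45 V.
Loaded: Rb‖R_L = 100.2 kΩ, giving V = 16.3 × 100.2/168.2 = 9.710 V.
Drop = (12.45 − 9.710) / 12.45 = 22.0 %.

22.0 %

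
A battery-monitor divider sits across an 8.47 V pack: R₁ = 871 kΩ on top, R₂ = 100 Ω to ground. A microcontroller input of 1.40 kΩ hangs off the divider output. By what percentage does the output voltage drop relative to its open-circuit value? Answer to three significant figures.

6.67 %

The divider's output (Thévenin) resistance is R₁‖R₂ = 99.99 Ω.
Fractional drop under load = R_th/(R_th + R_L) = 99.99 / (99.99 + 1400) = 0.06666.
So the output falls by 6.67 %.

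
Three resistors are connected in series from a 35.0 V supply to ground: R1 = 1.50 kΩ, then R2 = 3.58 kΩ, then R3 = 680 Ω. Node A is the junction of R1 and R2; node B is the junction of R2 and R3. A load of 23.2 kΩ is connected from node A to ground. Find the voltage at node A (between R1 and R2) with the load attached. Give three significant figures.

Below node A the series string R2+R3 = 4260 Ω sits in parallel with the 23200 Ω load: 3599 Ω.
V_A = 35.0 × 3599/(1500 + 3599) = 24.7 V.

V ≈ 24.7 V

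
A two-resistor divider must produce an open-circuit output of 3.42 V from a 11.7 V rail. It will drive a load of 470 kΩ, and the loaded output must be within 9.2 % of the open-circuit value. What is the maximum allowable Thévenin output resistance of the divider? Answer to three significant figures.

R_th ≤ 47.6 kΩ

Loading drop = R_th/(R_th + R_L) ≤ 0.0920, so R_th ≤ R_L · ε/(1−ε) = 470 kΩ × 0.0920/0.9080 = 47.6 kΩ.
(Any R1, R2 with R2/(R1+R2) = 0.292 and R1‖R2 ≤ 47.6 kΩ will meet the spec.)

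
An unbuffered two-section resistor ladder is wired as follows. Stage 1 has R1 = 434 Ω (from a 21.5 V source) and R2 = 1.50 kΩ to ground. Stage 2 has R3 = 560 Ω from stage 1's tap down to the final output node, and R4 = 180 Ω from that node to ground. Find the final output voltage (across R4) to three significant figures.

V_out ≈ 2.79 V

Stage 2 presents R3+R4 = 740.0 Ω as a load on stage 1's tap.
Stage 1's lower leg becomes R2‖(R3+R4) = 495.5 Ω, so V_mid = 21.5 × 495.5/929.5 = 11.46 V.
Stage 2 is itself unloaded: V_out = V_mid × R4/(R3+R4) = 11.46 × 180/740.0 = 2.79 V.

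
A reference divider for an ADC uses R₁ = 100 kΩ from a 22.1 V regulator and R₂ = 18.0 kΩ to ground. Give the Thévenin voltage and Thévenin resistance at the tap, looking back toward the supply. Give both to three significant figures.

V_th is the open-circuit tap voltage: 22.1 × 18.0/(100 + 18.0) = 3.37 V.
With the supply zeroed, R₁ and R₂ appear in parallel from the tap: R_th = R₁‖R₂ = (100 × 18.0)/118.0 = 15.3 kΩ.

V_th = 3.37 V, R_th = 15.3 kΩ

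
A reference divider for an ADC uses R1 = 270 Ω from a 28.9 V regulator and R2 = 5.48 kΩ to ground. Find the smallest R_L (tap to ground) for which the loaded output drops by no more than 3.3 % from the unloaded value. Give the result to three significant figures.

R_L(min) ≈ 7.54 kΩ

Output resistance R_th = R1‖R2 = (270 × 5480)/5750 = 257.3 Ω.
The fractional drop is R_th/(R_th + R_L); requiring this ≤ 0.0330 gives R_L ≥ R_th(1/0.0330 − 1) = 257.3 × 29.30 = 7.54 kΩ.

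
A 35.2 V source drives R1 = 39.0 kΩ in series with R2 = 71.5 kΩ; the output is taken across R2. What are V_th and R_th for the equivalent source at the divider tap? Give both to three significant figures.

V_th = 22.8 V, R_th = 25.2 kΩ

V_th is the open-circuit tap voltage: 35.2 × 71.5/(39.0 + 71.5) = 22.8 V.
With the supply zeroed, R1 and R2 appear in parallel from the tap: R_th = R1‖R2 = (39.0 × 71.5)/110.5 = 25.2 kΩ.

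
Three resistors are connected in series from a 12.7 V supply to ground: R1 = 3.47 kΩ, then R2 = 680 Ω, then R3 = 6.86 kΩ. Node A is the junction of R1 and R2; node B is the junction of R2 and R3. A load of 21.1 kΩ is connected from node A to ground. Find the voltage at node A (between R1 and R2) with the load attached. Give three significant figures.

Below node A the series string R2+R3 = 7540 Ω sits in parallel with the 21100 Ω load: 5555 Ω.
V_A = 12.7 × 5555/(3470 + 5555) = 7.82 V.

V ≈ 7.82 V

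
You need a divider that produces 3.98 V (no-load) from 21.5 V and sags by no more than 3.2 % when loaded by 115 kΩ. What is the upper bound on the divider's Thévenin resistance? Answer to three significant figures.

R_th ≤ 3.80 kΩ

Loading drop = R_th/(R_th + R_L) ≤ 0.0320, so R_th ≤ R_L · ε/(1−ε) = 115 kΩ × 0.0320/0.9680 = 3.80 kΩ.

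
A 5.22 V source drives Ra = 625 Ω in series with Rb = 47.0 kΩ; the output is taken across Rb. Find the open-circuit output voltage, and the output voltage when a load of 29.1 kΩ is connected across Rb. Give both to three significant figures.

Open-circuit: V = 5.22 × 47000/(625 + 47000) = 5.15 V.
With the load, Rb becomes Rb‖R_L = 17970 Ω, so V = 5.22 × 17970/18600 = 5.04 V.

Unloaded: 5.15 V; loaded: 5.04 V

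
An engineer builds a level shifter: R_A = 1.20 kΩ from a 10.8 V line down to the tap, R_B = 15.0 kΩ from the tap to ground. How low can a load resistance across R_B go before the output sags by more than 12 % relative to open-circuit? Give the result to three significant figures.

Output resistance R_th = R_A‖R_B = (1.20 × 15.0)/16.20 = 1.111 kΩ.
The fractional drop is R_th/(R_th + R_L); requiring this ≤ 0.120 gives R_L ≥ R_th(1/0.120 − 1) = 1.111 × 7.333 = 8.15 kΩ.

R_L(min) ≈ 8.15 kΩ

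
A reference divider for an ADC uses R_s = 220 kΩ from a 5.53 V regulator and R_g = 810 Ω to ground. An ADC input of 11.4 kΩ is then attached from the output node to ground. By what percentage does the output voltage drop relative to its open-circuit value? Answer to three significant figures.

6.61 %

The divider's output (Thévenin) resistance is R_s‖R_g = 807.0 Ω.
Fractional drop under load = R_th/(R_th + R_L) = 807.0 / (807.0 + 11400) = 0.06611.
So the output falls by 6.61 %.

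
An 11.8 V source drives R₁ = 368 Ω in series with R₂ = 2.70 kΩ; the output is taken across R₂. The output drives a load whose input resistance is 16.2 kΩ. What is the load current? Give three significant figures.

I_L ≈ 0.628 mA

R₂‖R_L = 2314 Ω; V_out = 11.8 × 2314/2682 = 10.18 V.
I_L = V_out / R_L = 10.18 / 16.2 kΩ = 0.628 mA.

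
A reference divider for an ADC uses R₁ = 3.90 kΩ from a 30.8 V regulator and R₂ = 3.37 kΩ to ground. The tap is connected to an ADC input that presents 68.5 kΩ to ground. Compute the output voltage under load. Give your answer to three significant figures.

The load sits in parallel with R₂: R₂‖R_L = (3.37 × 68.5) / (3.37 + 68.5) = 3.212 kΩ.
V_out = 30.8 × 3.212 / (3.90 + 3.212) = 30.8 × 3.212/7.112 = 13.9 V.

V_out ≈ 13.9 V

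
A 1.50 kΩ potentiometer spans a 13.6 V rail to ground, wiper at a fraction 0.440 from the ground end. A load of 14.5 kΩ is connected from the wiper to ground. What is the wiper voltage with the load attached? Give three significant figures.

The wiper splits the pot into (1−α)R = 840.0 Ω above and αR = 660.0 Ω below.
Lower section ‖ load = 631.3 Ω.
V_wiper = 13.6 × 631.3/(840.0 + 631.3) = 5.84 V.

V ≈ 5.84 V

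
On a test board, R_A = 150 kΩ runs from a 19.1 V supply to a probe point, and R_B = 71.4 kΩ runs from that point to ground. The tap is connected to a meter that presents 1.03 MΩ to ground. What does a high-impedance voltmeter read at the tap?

V_out ≈ 5.88 V

The load sits in parallel with R_B: R_B‖R_L = (71.4 × 1030) / (71.4 + 1030) = 66.77 kΩ.
V_out = 19.1 × 66.77 / (150 + 66.77) = 19.1 × 66.77/216.8 = 5.88 V.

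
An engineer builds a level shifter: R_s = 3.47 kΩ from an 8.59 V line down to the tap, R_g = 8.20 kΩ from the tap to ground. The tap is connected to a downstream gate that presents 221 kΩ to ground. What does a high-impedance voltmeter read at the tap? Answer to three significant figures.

The load sits in parallel with R_g: R_g‖R_L = (8.20 × 221) / (8.20 + 221) = 7.907 kΩ.
V_out = 8.59 × 7.907 / (3.47 + 7.907) = 8.59 × 7.907/11.38 = 5.97 V.

V_out ≈ 5.97 V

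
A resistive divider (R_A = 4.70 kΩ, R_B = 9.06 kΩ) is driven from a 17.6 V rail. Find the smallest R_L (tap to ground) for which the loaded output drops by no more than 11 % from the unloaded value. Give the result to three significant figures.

R_L(min) ≈ 25.0 kΩ

Output resistance R_th = R_A‖R_B = (4.70 × 9.06)/13.76 = 3.095 kΩ.
The fractional drop is R_th/(R_th + R_L); requiring this ≤ 0.110 gives R_L ≥ R_th(1/0.110 − 1) = 3.095 × 8.091 = 25.0 kΩ.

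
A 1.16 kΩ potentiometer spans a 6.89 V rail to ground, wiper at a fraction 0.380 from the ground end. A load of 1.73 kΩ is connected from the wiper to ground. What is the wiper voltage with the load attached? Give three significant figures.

The wiper splits the pot into (1−α)R = 719.2 Ω above and αR = 440.8 Ω below.
Lower section ‖ load = 351.3 Ω.
V_wiper = 6.89 × 351.3/(719.2 + 351.3) = 2.26 V.

V ≈ 2.26 V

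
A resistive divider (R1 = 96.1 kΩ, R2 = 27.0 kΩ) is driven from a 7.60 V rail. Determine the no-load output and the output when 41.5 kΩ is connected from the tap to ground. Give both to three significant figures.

Open-circuit: V = 7.60 × 27.0/(96.1 + 27.0) = 1.67 V.
With the load, R2 becomes R2‖R_L = 16.36 kΩ, so V = 7.60 × 16.36/112.5 = 1.11 V.

Unloaded: 1.67 V; loaded: 1.11 V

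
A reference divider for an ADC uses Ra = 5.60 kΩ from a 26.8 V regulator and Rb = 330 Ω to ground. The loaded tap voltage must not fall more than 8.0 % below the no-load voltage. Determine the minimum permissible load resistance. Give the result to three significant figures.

R_L(min) ≈ 3.58 kΩ

Output resistance R_th = Ra‖Rb = (5600 × 330)/5930 = 311.6 Ω.
The fractional drop is R_th/(R_th + R_L); requiring this ≤ 0.0800 gives R_L ≥ R_th(1/0.0800 − 1) = 311.6 × 11.50 = 3.58 kΩ.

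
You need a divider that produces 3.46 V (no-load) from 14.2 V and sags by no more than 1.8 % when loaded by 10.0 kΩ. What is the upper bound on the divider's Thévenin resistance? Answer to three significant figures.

R_th ≤ 183 Ω

Loading drop = R_th/(R_th + R_L) ≤ 0.0180, so R_th ≤ R_L · ε/(1−ε) = 10.0 kΩ × 0.0180/0.9820 = 183 Ω.
(Any R1, R2 with R2/(R1+R2) = 0.244 and R1‖R2 ≤ 183 Ω will meet the spec.)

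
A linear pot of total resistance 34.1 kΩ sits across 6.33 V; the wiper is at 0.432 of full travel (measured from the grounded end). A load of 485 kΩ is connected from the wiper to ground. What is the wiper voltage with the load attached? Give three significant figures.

The wiper splits the pot into (1−α)R = 19.37 kΩ above and αR = 14.73 kΩ below.
Lower section ‖ load = 14.30 kΩ.
V_wiper = 6.33 × 14.30/(19.37 + 14.30) = 2.69 V.

V ≈ 2.69 V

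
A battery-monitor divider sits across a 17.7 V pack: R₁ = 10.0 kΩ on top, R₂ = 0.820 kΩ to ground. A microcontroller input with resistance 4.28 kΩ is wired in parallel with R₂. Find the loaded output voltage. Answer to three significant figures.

V_out ≈ 1.14 V

The load sits in parallel with R₂: R₂‖R_L = (820 × 4280) / (820 + 4280) = 688.2 Ω.
V_out = 17.7 × 688.2 / (10000 + 688.2) = 17.7 × 688.2/10690 = 1.14 V.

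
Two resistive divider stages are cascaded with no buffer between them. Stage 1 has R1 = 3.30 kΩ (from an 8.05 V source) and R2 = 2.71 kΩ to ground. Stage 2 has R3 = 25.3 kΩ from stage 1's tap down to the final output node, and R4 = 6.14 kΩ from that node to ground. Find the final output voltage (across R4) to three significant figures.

Stage 2 presents R3+R4 = 31.44 kΩ as a load on stage 1's tap.
Stage 1's lower leg becomes R2‖(R3+R4) = 2.495 kΩ, so V_mid = 8.05 × 2.495/5.795 = 3.466 V.
Stage 2 is itself unloaded: V_out = V_mid × R4/(R3+R4) = 3.466 × 6.14/31.44 = 0.677 V.

V_out ≈ 0.677 V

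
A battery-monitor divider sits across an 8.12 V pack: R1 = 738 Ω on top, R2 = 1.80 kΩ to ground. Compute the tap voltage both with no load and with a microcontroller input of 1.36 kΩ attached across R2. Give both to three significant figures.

Unloaded: 5.76 V; loaded: 4.16 V

Open-circuit: V = 8.12 × 1800/(738 + 1800) = 5.76 V.
With the load, R2 becomes R2‖R_L = 774.7 Ω, so V = 8.12 × 774.7/1513 = 4.16 V.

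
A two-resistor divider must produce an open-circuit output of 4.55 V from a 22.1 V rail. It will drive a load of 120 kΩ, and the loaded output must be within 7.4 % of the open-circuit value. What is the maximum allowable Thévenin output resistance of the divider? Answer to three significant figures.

Loading drop = R_th/(R_th + R_L) ≤ 0.0740, so R_th ≤ R_L · ε/(1−ε) = 120 kΩ × 0.0740/0.9260 = 9.59 kΩ.

R_th ≤ 9.59 kΩ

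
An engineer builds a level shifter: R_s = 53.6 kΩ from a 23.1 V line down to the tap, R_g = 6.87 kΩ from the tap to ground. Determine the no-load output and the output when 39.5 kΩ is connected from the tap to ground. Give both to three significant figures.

Unloaded: 2.62 V; loaded: 2.27 V

Open-circuit: V = 23.1 × 6.87/(53.6 + 6.87) = 2.62 V.
With the load, R_g becomes R_g‖R_L = 5.852 kΩ, so V = 23.1 × 5.852/59.45 = 2.27 V.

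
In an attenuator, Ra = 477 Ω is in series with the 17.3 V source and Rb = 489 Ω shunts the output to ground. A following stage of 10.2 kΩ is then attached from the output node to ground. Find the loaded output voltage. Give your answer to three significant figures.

The load sits in parallel with Rb: Rb‖R_L = (489 × 10200) / (489 + 10200) = 466.6 Ω.
V_out = 17.3 × 466.6 / (477 + 466.6) = 17.3 × 466.6/943.6 = 8.55 V.

V_out ≈ 8.55 V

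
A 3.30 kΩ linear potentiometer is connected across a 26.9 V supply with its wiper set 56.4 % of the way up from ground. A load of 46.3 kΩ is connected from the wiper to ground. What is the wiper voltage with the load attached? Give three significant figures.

The wiper splits the pot into (1−α)R = 1.439 kΩ above and αR = 1.861 kΩ below.
Lower section ‖ load = 1.789 kΩ.
V_wiper = 26.9 × 1.789/(1.439 + 1.789) = 14.9 V.

V ≈ 14.9 V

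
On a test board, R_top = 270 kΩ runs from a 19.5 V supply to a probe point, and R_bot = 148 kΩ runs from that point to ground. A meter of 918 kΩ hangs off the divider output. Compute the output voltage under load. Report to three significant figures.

V_out ≈ 6.25 V

The load sits in parallel with R_bot: R_bot‖R_L = (148 × 918) / (148 + 918) = 127.5 kΩ.
V_out = 19.5 × 127.5 / (270 + 127.5) = 19.5 × 127.5/397.5 = 6.25 V.
(Unloaded it would have been 6.90 V.)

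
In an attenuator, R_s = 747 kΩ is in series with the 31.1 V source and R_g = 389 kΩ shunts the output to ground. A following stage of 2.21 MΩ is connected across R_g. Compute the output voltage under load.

V_out ≈ 9.54 V

The load sits in parallel with R_g: R_g‖R_L = (389 × 2210) / (389 + 2210) = 330.8 kΩ.
V_out = 31.1 × 330.8 / (747 + 330.8) = 31.1 × 330.8/1078 = 9.54 V.
(Unloaded it would have been 10.6 V.)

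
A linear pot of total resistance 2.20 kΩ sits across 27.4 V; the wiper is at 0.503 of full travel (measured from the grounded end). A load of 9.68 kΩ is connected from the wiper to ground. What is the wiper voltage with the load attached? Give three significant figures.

The wiper splits the pot into (1−α)R = 1.093 kΩ above and αR = 1.107 kΩ below.
Lower section ‖ load = 0.9931 kΩ.
V_wiper = 27.4 × 0.9931/(1.093 + 0.9931) = 13.0 V.

V ≈ 13.0 V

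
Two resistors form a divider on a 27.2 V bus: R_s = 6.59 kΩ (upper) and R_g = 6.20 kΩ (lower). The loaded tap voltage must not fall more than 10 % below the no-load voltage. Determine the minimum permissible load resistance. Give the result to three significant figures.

R_L(min) ≈ 28.8 kΩ

Output resistance R_th = R_s‖R_g = (6.59 × 6.20)/12.79 = 3.195 kΩ.
The fractional drop is R_th/(R_th + R_L); requiring this ≤ 0.100 gives R_L ≥ R_th(1/0.100 − 1) = 3.195 × 9.000 = 28.8 kΩ.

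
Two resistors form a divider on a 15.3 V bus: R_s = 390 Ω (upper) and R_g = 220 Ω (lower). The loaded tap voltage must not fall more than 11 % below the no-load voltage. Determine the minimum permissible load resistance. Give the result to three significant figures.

R_L(min) ≈ 1.14 kΩ

Output resistance R_th = R_s‖R_g = (390 × 220)/610.0 = 140.7 Ω.
The fractional drop is R_th/(R_th + R_L); requiring this ≤ 0.110 gives R_L ≥ R_th(1/0.110 − 1) = 140.7 × 8.091 = 1.14 kΩ.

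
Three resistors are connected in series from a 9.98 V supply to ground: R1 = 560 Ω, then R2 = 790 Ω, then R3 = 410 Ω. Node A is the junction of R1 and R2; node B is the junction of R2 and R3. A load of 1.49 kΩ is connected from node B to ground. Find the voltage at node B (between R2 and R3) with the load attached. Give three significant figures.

At node B, R3 is in parallel with the load: R3‖R_L = 321.5 Ω.
Below node A the resistance is R2 + (R3‖R_L) = 1112 Ω, so V_A = 9.98 × 1112/1672 = 6.636 V.
Then V_B = V_A × (R3‖R_L)/(R2 + R3‖R_L) = 6.636 × 321.5/1112 = 1.92 V.

V ≈ 1.92 V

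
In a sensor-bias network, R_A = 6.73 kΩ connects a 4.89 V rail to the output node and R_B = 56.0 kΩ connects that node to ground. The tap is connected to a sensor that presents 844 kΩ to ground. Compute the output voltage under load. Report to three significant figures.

The load sits in parallel with R_B: R_B‖R_L = (56.0 × 844) / (56.0 + 844) = 52.52 kΩ.
V_out = 4.89 × 52.52 / (6.73 + 52.52) = 4.89 × 52.52/59.25 = 4.33 V.

V_out ≈ 4.33 V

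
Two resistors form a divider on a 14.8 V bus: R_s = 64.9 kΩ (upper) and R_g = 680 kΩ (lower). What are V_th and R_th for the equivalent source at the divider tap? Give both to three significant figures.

V_th is the open-circuit tap voltage: 14.8 × 680/(64.9 + 680) = 13.5 V.
With the supply zeroed, R_s and R_g appear in parallel from the tap: R_th = R_s‖R_g = (64.9 × 680)/744.9 = 59.2 kΩ.

V_th = 13.5 V, R_th = 59.2 kΩ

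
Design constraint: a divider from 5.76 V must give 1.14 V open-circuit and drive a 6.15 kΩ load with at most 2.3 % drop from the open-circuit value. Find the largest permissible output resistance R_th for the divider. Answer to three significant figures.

R_th ≤ 145 Ω

Loading drop = R_th/(R_th + R_L) ≤ 0.0230, so R_th ≤ R_L · ε/(1−ε) = 6.15 kΩ × 0.0230/0.9770 = 145 Ω.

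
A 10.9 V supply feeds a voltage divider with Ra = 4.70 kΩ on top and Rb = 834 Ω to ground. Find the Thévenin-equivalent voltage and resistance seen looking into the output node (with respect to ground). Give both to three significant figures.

V_th = 1.64 V, R_th = 708 Ω

V_th is the open-circuit tap voltage: 10.9 × 834/(4700 + 834) = 1.64 V.
With the supply zeroed, Ra and Rb appear in parallel from the tap: R_th = Ra‖Rb = (4700 × 834)/5534 = 708 Ω.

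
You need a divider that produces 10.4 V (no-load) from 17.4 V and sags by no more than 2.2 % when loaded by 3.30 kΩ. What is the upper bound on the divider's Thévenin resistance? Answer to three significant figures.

R_th ≤ 74.2 Ω

Loading drop = R_th/(R_th + R_L) ≤ 0.0220, so R_th ≤ R_L · ε/(1−ε) = 3.30 kΩ × 0.0220/0.9780 = 74.2 Ω.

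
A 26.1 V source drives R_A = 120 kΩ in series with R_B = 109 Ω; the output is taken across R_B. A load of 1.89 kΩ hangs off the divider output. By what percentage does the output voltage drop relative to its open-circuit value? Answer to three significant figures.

The divider's output (Thévenin) resistance is R_A‖R_B = 108.9 Ω.
Fractional drop under load = R_th/(R_th + R_L) = 108.9 / (108.9 + 1890) = 0.05448.
So the output falls by 5.45 %.

5.45 %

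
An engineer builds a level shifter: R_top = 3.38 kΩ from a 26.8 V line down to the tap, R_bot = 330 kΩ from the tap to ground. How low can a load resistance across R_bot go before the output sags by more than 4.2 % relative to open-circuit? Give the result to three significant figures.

Output resistance R_th = R_top‖R_bot = (3.38 × 330)/333.4 = 3.346 kΩ.
The fractional drop is R_th/(R_th + R_L); requiring this ≤ 0.0420 gives R_L ≥ R_th(1/0.0420 − 1) = 3.346 × 22.81 = 76.3 kΩ.

R_L(min) ≈ 76.3 kΩ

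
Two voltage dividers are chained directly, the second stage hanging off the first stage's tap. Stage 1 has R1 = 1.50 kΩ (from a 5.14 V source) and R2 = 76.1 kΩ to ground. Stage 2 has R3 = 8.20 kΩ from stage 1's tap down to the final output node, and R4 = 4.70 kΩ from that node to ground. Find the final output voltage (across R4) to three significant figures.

V_out ≈ 1.65 V

Stage 2 presents R3+R4 = 12.90 kΩ as a load on stage 1's tap.
Stage 1's lower leg becomes R2‖(R3+R4) = 11.03 kΩ, so V_mid = 5.14 × 11.03/12.53 = 4.525 V.
Stage 2 is itself unloaded: V_out = V_mid × R4/(R3+R4) = 4.525 × 4.70/12.90 = 1.65 V.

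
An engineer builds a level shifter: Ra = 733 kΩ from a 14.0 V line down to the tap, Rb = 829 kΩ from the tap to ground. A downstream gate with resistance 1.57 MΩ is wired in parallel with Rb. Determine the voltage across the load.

The load sits in parallel with Rb: Rb‖R_L = (829 × 1570) / (829 + 1570) = 542.5 kΩ.
V_out = 14.0 × 542.5 / (733 + 542.5) = 14.0 × 542.5/1276 = 5.95 V.
(Unloaded it would have been 7.43 V.)

V_out ≈ 5.95 V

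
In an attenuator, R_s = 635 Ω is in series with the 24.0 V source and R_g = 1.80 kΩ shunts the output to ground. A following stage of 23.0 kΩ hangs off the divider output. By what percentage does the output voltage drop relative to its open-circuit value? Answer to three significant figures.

2.00 %

The divider's output (Thévenin) resistance is R_s‖R_g = 469.4 Ω.
Fractional drop under load = R_th/(R_th + R_L) = 469.4 / (469.4 + 23000) = 0.02000.
So the output falls by 2.00 %.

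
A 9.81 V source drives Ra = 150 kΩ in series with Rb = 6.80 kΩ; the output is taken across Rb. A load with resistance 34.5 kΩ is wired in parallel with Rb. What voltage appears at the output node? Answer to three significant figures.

The load sits in parallel with Rb: Rb‖R_L = (6.80 × 34.5) / (6.80 + 34.5) = 5.680 kΩ.
V_out = 9.81 × 5.680 / (150 + 5.680) = 9.81 × 5.680/155.7 = 0.358 V.
(Unloaded it would have been 0.425 V.)

V_out ≈ 0.358 V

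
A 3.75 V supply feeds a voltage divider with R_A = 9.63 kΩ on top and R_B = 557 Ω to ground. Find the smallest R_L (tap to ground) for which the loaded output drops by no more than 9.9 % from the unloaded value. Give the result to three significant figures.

R_L(min) ≈ 4.79 kΩ

Output resistance R_th = R_A‖R_B = (9630 × 557)/10190 = 526.5 Ω.
The fractional drop is R_th/(R_th + R_L); requiring this ≤ 0.0990 gives R_L ≥ R_th(1/0.0990 − 1) = 526.5 × 9.101 = 4.79 kΩ.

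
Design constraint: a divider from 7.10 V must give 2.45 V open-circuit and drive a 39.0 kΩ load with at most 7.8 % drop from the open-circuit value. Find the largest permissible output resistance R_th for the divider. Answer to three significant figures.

Loading drop = R_th/(R_th + R_L) ≤ 0.0780, so R_th ≤ R_L · ε/(1−ε) = 39.0 kΩ × 0.0780/0.9220 = 3.30 kΩ.
(Any R1, R2 with R2/(R1+R2) = 0.345 and R1‖R2 ≤ 3.30 kΩ will meet the spec.)

R_th ≤ 3.30 kΩ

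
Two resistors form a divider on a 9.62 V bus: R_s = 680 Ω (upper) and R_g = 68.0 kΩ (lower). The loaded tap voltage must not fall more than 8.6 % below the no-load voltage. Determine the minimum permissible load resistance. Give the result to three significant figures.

R_L(min) ≈ 7.16 kΩ

Output resistance R_th = R_s‖R_g = (680 × 68000)/68680 = 673.3 Ω.
The fractional drop is R_th/(R_th + R_L); requiring this ≤ 0.0860 gives R_L ≥ R_th(1/0.0860 − 1) = 673.3 × 10.63 = 7.16 kΩ.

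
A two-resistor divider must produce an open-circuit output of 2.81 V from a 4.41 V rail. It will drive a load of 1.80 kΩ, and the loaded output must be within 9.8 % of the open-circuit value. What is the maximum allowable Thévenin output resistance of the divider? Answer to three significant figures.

Loading drop = R_th/(R_th + R_L) ≤ 0.0980, so R_th ≤ R_L · ε/(1−ε) = 1.80 kΩ × 0.0980/0.9020 = 196 Ω.
(Any R1, R2 with R2/(R1+R2) = 0.637 and R1‖R2 ≤ 196 Ω will meet the spec.)

R_th ≤ 196 Ω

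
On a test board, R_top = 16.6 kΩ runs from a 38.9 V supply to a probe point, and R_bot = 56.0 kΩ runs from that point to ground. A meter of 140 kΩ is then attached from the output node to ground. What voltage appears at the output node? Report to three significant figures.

V_out ≈ 27.5 V

The load sits in parallel with R_bot: R_bot‖R_L = (56.0 × 140) / (56.0 + 140) = 40.00 kΩ.
V_out = 38.9 × 40.00 / (16.6 + 40.00) = 38.9 × 40.00/56.60 = 27.5 V.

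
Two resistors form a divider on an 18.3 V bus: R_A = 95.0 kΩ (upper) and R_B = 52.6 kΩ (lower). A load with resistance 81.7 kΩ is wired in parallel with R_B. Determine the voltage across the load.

The load sits in parallel with R_B: R_B‖R_L = (52.6 × 81.7) / (52.6 + 81.7) = 32.00 kΩ.
V_out = 18.3 × 32.00 / (95.0 + 32.00) = 18.3 × 32.00/127.0 = 4.61 V.

V_out ≈ 4.61 V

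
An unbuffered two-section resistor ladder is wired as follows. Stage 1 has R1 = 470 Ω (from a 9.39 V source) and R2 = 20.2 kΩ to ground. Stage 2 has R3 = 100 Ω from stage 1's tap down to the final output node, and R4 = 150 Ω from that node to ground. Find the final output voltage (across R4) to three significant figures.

Stage 2 presents R3+R4 = 250.0 Ω as a load on stage 1's tap.
Stage 1's lower leg becomes R2‖(R3+R4) = 246.9 Ω, so V_mid = 9.39 × 246.9/716.9 = 3.234 V.
Stage 2 is itself unloaded: V_out = V_mid × R4/(R3+R4) = 3.234 × 150/250.0 = 1.94 V.

V_out ≈ 1.94 V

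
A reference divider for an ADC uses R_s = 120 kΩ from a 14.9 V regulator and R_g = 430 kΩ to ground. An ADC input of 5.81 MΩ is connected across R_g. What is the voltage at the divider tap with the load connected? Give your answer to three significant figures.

The load sits in parallel with R_g: R_g‖R_L = (430 × 5810) / (430 + 5810) = 400.4 kΩ.
V_out = 14.9 × 400.4 / (120 + 400.4) = 14.9 × 400.4/520.4 = 11.5 V.

V_out ≈ 11.5 V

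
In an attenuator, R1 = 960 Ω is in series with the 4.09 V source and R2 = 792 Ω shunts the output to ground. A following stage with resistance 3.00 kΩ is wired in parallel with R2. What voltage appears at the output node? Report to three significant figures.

V_out ≈ 1.62 V

The load sits in parallel with R2: R2‖R_L = (792 × 3000) / (792 + 3000) = 626.6 Ω.
V_out = 4.09 × 626.6 / (960 + 626.6) = 4.09 × 626.6/1587 = 1.62 V.
(Unloaded it would have been 1.85 V.)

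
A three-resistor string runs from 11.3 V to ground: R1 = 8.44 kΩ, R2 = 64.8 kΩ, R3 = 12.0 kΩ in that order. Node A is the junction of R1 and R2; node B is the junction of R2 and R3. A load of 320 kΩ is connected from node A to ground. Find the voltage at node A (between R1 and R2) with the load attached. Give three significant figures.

Below node A the series string R2+R3 = 76.80 kΩ sits in parallel with the 320 kΩ load: 61.94 kΩ.
V_A = 11.3 × 61.94/(8.44 + 61.94) = 9.94 V.

V ≈ 9.94 V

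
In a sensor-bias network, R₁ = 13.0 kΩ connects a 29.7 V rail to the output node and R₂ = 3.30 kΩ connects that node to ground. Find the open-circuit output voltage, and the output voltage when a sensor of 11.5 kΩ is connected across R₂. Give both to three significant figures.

Unloaded: 6.01 V; loaded: 4.89 V

Open-circuit: V = 29.7 × 3.30/(13.0 + 3.30) = 6.01 V.
With the load, R₂ becomes R₂‖R_L = 2.564 kΩ, so V = 29.7 × 2.564/15.56 = 4.89 V.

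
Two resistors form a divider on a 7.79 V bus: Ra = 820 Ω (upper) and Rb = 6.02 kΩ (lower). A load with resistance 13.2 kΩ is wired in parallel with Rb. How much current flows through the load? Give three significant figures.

I_L ≈ 0.492 mA

Rb‖R_L = 4134 Ω; V_out = 7.79 × 4134/4954 = 6.501 V.
I_L = V_out / R_L = 6.501 / 13.2 kΩ = 0.492 mA.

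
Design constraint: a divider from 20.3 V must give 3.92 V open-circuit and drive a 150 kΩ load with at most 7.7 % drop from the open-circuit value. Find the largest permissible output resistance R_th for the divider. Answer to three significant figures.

R_th ≤ 12.5 kΩ

Loading drop = R_th/(R_th + R_L) ≤ 0.0770, so R_th ≤ R_L · ε/(1−ε) = 150 kΩ × 0.0770/0.9230 = 12.5 kΩ.
(Any R1, R2 with R2/(R1+R2) = 0.193 and R1‖R2 ≤ 12.5 kΩ will meet the spec.)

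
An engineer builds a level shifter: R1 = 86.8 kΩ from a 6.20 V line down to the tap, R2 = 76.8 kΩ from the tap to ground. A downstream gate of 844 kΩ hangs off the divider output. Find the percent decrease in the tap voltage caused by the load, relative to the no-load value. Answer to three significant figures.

4.61 %

The divider's output (Thévenin) resistance is R1‖R2 = 40.75 kΩ.
Fractional drop under load = R_th/(R_th + R_L) = 40.75 / (40.75 + 844) = 0.04606.
So the output falls by 4.61 %.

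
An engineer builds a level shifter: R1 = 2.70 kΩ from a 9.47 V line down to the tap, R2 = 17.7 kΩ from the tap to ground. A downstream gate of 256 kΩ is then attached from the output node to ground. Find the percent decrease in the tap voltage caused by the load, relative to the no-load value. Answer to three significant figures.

The divider's output (Thévenin) resistance is R1‖R2 = 2.343 kΩ.
Fractional drop under load = R_th/(R_th + R_L) = 2.343 / (2.343 + 256) = 0.009068.
So the output falls by 0.907 %.

0.907 %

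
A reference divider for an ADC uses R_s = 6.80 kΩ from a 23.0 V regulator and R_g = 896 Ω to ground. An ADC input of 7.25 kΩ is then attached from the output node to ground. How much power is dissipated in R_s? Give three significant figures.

P ≈ 62.3 mW

Total resistance from the source is R_s + (R_g‖R_L) = 7597 Ω, so I = 23.0/7597 Ω = 3.027 mA.
P = I²·R_s = (3.027 mA)² × 6.80 kΩ = 62.3 mW.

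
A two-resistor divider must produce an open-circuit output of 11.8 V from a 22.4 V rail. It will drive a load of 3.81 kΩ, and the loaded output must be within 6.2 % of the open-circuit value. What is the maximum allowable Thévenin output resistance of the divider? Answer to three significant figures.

Loading drop = R_th/(R_th + R_L) ≤ 0.0620, so R_th ≤ R_L · ε/(1−ε) = 3.81 kΩ × 0.0620/0.9380 = 252 Ω.
(Any R1, R2 with R2/(R1+R2) = 0.527 and R1‖R2 ≤ 252 Ω will meet the spec.)

R_th ≤ 252 Ω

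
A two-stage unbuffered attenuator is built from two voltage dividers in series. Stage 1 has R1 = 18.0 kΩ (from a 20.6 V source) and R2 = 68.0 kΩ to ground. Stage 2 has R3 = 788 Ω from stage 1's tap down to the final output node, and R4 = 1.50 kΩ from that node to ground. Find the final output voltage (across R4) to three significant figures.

V_out ≈ 1.48 V

Stage 2 presents R3+R4 = 2288 Ω as a load on stage 1's tap.
Stage 1's lower leg becomes R2‖(R3+R4) = 2214 Ω, so V_mid = 20.6 × 2214/20210 = 2.256 V.
Stage 2 is itself unloaded: V_out = V_mid × R4/(R3+R4) = 2.256 × 1500/2288 = 1.48 V.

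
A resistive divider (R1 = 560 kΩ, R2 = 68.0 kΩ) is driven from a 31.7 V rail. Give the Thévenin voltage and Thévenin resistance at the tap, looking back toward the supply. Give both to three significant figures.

V_th is the open-circuit tap voltage: 31.7 × 68.0/(560 + 68.0) = 3.43 V.
With the supply zeroed, R1 and R2 appear in parallel from the tap: R_th = R1‖R2 = (560 × 68.0)/628.0 = 60.6 kΩ.

V_th = 3.43 V, R_th = 60.6 kΩ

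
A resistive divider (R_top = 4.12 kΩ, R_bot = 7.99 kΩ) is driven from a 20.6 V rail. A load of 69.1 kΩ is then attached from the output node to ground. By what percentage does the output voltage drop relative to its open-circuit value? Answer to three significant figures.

The divider's output (Thévenin) resistance is R_top‖R_bot = 2.718 kΩ.
Fractional drop under load = R_th/(R_th + R_L) = 2.718 / (2.718 + 69.1) = 0.03785.
So the output falls by 3.78 %.

3.78 %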